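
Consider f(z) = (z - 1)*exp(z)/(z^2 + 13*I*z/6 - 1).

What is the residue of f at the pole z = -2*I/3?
Write f(z) = P(z)/Q(z) with P(z) = (z - 1)*exp(z) and Q(z) = z^2 + 13*I*z/6 - 1.
The denominator factors as Q(z) = (z + 2*I/3)*(z + 3*I/2), so z = -2*I/3 is a simple zero of Q and P is analytic there; z = -2*I/3 is therefore a simple pole and
  Res(f, z₀) = P(z₀)/Q'(z₀).

Q'(z) = 2*z + 13*I/6, so Q'(-2*I/3) = 5*I/6.
P(-2*I/3) = (-1 - 2*I/3)*exp(-2*I/3).

Res(f, -2*I/3) = ((-1 - 2*I/3)*exp(-2*I/3))/(5*I/6) = (-4/5 + 6*I/5)*exp(-2*I/3)

Final answer: (-4/5 + 6*I/5)*exp(-2*I/3)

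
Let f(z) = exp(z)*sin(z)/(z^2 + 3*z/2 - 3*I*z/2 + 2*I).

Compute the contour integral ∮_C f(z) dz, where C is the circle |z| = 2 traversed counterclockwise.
By the residue theorem, ∮_C f(z) dz = 2πi · (sum of the residues of f at the poles inside |z| = 2).

The denominator factors as (z + 2 - 2*I)*(z - 1/2 + I/2), so the singularities of f are simple poles at z = -2 + 2*I, z = 1/2 - I/2.
  |-2 + 2*I|² = 8 > 4 = 2², so this pole is outside the contour.
  |1/2 - I/2|² = 1/2 < 4 = 2², so this pole is inside the contour.

With P(z) = exp(z)*sin(z) and Q(z) = z^2 + 3*z/2 - 3*I*z/2 + 2*I, each pole is simple, so Res(f, z₀) = P(z₀)/Q'(z₀) with Q'(z) = 2*z + 3/2 - 3*I/2.
  Res(f, 1/2 - I/2) = P(1/2 - I/2)/Q'(1/2 - I/2) = (exp(1/2 - I/2)*sin(1/2 - I/2))/(5/2 - 5*I/2) = (1/5 + I/5)*exp(1/2 - I/2)*sin(1/2 - I/2)

∮_C f(z) dz = 2πi · ((1/5 + I/5)*exp(1/2 - I/2)*sin(1/2 - I/2)) = pi*(-2/5 + 2*I/5)*exp(1/2 - I/2)*sin(1/2 - I/2)

Final answer: pi*(-2/5 + 2*I/5)*exp(1/2 - I/2)*sin(1/2 - I/2)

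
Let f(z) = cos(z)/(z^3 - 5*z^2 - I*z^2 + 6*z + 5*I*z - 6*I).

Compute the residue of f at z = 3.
(3/10 + I/10)*cos(3)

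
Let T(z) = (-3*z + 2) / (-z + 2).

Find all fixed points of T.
{5/2 - sqrt(17)/2, sqrt(17)/2 + 5/2}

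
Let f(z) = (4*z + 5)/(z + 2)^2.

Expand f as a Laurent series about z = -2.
Put w = z - (-2), i.e. z = w - 2. The denominator is w^2, so it suffices to rewrite the numerator in powers of w.

P(z) = 4*z + 5
P(w - 2) = -3 + 4*w

Dividing each term by w^2:
  f = -3/w^2 + 4/w

Substituting back w = z + 2:
  f(z) = -3/(z + 2)^2 + 4/(z + 2)

The series is finite because the numerator is a polynomial; the negative powers form the principal part, and the coefficient of 1/(z + 2) gives Res(f, -2) = 4.

Final answer: -3/(z + 2)^2 + 4/(z + 2)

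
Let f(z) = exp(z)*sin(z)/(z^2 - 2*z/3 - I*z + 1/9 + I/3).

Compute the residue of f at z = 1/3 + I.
Write f(z) = P(z)/Q(z) with P(z) = exp(z)*sin(z) and Q(z) = z^2 - 2*z/3 - I*z + 1/9 + I/3.
The denominator factors as Q(z) = (z - 1/3 - I)*(z - 1/3), so z = 1/3 + I is a simple zero of Q and P is analytic there; z = 1/3 + I is therefore a simple pole and
  Res(f, z₀) = P(z₀)/Q'(z₀).

Q'(z) = 2*z - 2/3 - I, so Q'(1/3 + I) = I.
P(1/3 + I) = exp(1/3 + I)*sin(1/3 + I).

Res(f, 1/3 + I) = (exp(1/3 + I)*sin(1/3 + I))/(I) = -I*exp(1/3 + I)*sin(1/3 + I)

Final answer: -I*exp(1/3 + I)*sin(1/3 + I)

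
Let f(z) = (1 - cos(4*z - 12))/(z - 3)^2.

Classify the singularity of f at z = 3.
Let u = z - 3. The argument of cos is 4*z - 12 = 4u, so
  f = (1 - cos(4u))/u^2 = ((4u)^2/2 - (4u)^4/24 + ...)/u^2 = 8 - (32/3)*u^2 + ...
The Laurent expansion about u = 0 has no negative powers; equivalently lim_{z→3} f(z) = 8 exists and is finite.
So the singularity is removable.

Final answer: removable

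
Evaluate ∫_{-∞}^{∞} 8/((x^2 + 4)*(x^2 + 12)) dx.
Let f(z) = 8/((z^2 + 4)*(z^2 + 12)). The denominator has no real zeros and deg Q - deg P = 4 ≥ 2, so the integral of f over the upper semicircle |z| = R tends to 0 as R → ∞. Closing the contour in the upper half-plane,
  ∫_{-∞}^{∞} f(x) dx = 2πi · Σ Res(f, z_k)  over the poles with Im z_k > 0.

Zeros of the denominator: z^2 + 12 = 0 gives z = ±2*sqrt(3)*I; z^2 + 4 = 0 gives z = ±2*I.
Upper half-plane: z = 2*I, z = 2*sqrt(3)*I (simple).

Each pole is a simple zero of Q(z) = z^4 + 16*z^2 + 48, so Res(f, z₀) = P(z₀)/Q'(z₀) with P(z) = 8, Q'(z) = 4*z^3 + 32*z:
  Res(f, 2*I) = (8)/(32*I) = -I/4
  Res(f, 2*sqrt(3)*I) = (8)/(-32*sqrt(3)*I) = sqrt(3)*I/12

Sum of residues: I*(-3 + sqrt(3))/12
∫_{-∞}^{∞} f(x) dx = 2πi · (I*(-3 + sqrt(3))/12) = pi*(3 - sqrt(3))/6

Final answer: pi*(3 - sqrt(3))/6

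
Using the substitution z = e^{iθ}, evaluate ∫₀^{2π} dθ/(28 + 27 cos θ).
Let J = ∫₀^{2π} dθ/(28 + 27 cos θ).
Put z = e^{iθ}: then cos θ = (z + 1/z)/2, dθ = dz/(iz), and z runs once counterclockwise around |z| = 1:
  J = ∮_{|z|=1} 1/(28 + 27*(z + 1/z)/2) · dz/(iz) = (2/i) ∮_{|z|=1} dz/(27*z^2 + 56*z + 27).
The roots of 27*z^2 + 56*z + 27 are z = (-28 ± sqrt(28^2 - 27^2))/27, with sqrt(55) = sqrt(55); their product is 1, so only z₊ = -28/27 + sqrt(55)/27 lies inside the unit circle (z₋ = -28/27 - sqrt(55)/27 lies outside).
z₊ is a simple zero of q(z) = 27*z^2 + 56*z + 27, so Res(1/q, z₊) = 1/q'(z₊) with q'(z) = 54*z + 56; and q'(z₊) = 27*(z₊ - z₋) = 2*sqrt(55).
Therefore J = (2/i) · 2πi · 1/(2*sqrt(55)) = 2*pi/(sqrt(55)) = 2*sqrt(55)*pi/55

Final answer: 2*sqrt(55)*pi/55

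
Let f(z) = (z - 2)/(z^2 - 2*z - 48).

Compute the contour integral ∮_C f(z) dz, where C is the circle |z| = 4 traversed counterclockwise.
0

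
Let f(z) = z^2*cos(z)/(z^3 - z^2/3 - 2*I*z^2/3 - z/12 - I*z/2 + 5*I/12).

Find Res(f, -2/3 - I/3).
(1516/5989 - 312*I/5989)*cos(2/3 + I/3)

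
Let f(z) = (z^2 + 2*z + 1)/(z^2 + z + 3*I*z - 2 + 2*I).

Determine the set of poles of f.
The singularities of f are the zeros of the denominator. Factoring,
  z^2 + z + 3*I*z - 2 + 2*I = (z + 2*I)*(z + 1 + I)
so the candidates are z = -2*I, z = -1 - I.

Check the numerator P(z) = z^2 + 2*z + 1 at each one:
  P(-2*I) = -3 - 4*I ≠ 0, so z = -2*I is a (simple) pole.
  P(-1 - I) = -1 ≠ 0, so z = -1 - I is a (simple) pole.

Poles of f: {-1 - I, -2*I}

Final answer: {-1 - I, -2*I}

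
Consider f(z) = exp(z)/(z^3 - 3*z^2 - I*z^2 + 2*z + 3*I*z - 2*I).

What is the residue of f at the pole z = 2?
Write f(z) = P(z)/Q(z) with P(z) = exp(z) and Q(z) = z^3 - 3*z^2 - I*z^2 + 2*z + 3*I*z - 2*I.
The denominator factors as Q(z) = (z - 2)*(z - I)*(z - 1), so z = 2 is a simple zero of Q and P is analytic there; z = 2 is therefore a simple pole and
  Res(f, z₀) = P(z₀)/Q'(z₀).

Q'(z) = 3*z^2 - 6*z - 2*I*z + 2 + 3*I, so Q'(2) = 2 - I.
P(2) = exp(2).

Res(f, 2) = (exp(2))/(2 - I) = (2/5 + I/5)*exp(2)

Final answer: (2/5 + I/5)*exp(2)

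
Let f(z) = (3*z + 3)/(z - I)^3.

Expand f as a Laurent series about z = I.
Put w = z - (I), i.e. z = w + I. The denominator is w^3, so it suffices to rewrite the numerator in powers of w.

P(z) = 3*z + 3
P(w + I) = 3 + 3*I + 3*w

Dividing each term by w^3:
  f = (3 + 3*I)/w^3 + 3/w^2

Substituting back w = z - I:
  f(z) = (3 + 3*I)/(z - I)^3 + 3/(z - I)^2

The series is finite because the numerator is a polynomial; the negative powers form the principal part.

Final answer: (3 + 3*I)/(z - I)^3 + 3/(z - I)^2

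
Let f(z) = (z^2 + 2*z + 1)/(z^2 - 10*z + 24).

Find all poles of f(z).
The singularities of f are the zeros of the denominator. Factoring,
  z^2 - 10*z + 24 = (z - 4)*(z - 6)
so the candidates are z = 4, z = 6.

Check the numerator P(z) = z^2 + 2*z + 1 at each one:
  P(4) = 25 ≠ 0, so z = 4 is a (simple) pole.
  P(6) = 49 ≠ 0, so z = 6 is a (simple) pole.

Poles of f: {4, 6}

Final answer: {4, 6}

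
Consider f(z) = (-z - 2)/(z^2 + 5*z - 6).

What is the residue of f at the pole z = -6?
Write f(z) = P(z)/Q(z) with P(z) = -z - 2 and Q(z) = z^2 + 5*z - 6.
The denominator factors as Q(z) = (z - 1)*(z + 6), so z = -6 is a simple zero of Q and P is analytic there; z = -6 is therefore a simple pole and
  Res(f, z₀) = P(z₀)/Q'(z₀).

Q'(z) = 2*z + 5, so Q'(-6) = -7.
P(-6) = 4.

Res(f, -6) = (4)/(-7) = -4/7

Final answer: -4/7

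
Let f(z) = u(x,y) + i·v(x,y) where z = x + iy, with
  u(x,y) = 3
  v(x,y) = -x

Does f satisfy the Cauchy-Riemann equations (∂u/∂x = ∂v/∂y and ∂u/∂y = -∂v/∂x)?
∂u/∂x = 0
∂v/∂y = 0
∂u/∂y = 0
∂v/∂x = -1
∂u/∂y ≠ -∂v/∂x; the Cauchy-Riemann equations are not satisfied, so f is not analytic.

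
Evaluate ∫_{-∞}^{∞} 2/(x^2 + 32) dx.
Let f(z) = 2/(z^2 + 32). The denominator has no real zeros and deg Q - deg P = 2 ≥ 2, so the integral of f over the upper semicircle |z| = R tends to 0 as R → ∞. Closing the contour in the upper half-plane,
  ∫_{-∞}^{∞} f(x) dx = 2πi · Σ Res(f, z_k)  over the poles with Im z_k > 0.

Zeros of the denominator: z^2 + 32 = 0 gives z = ±4*sqrt(2)*I.
Upper half-plane: z = 4*sqrt(2)*I (simple).

Each pole is a simple zero of Q(z) = z^2 + 32, so Res(f, z₀) = P(z₀)/Q'(z₀) with P(z) = 2, Q'(z) = 2*z:
  Res(f, 4*sqrt(2)*I) = (2)/(8*sqrt(2)*I) = -sqrt(2)*I/8

∫_{-∞}^{∞} f(x) dx = 2πi · (-sqrt(2)*I/8) = sqrt(2)*pi/4

Final answer: sqrt(2)*pi/4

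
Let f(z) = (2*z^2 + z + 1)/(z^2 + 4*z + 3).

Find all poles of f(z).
The singularities of f are the zeros of the denominator. Factoring,
  z^2 + 4*z + 3 = (z + 3)*(z + 1)
so the candidates are z = -3, z = -1.

Check the numerator P(z) = 2*z^2 + z + 1 at each one:
  P(-3) = 16 ≠ 0, so z = -3 is a (simple) pole.
  P(-1) = 2 ≠ 0, so z = -1 is a (simple) pole.

Poles of f: {-3, -1}

Final answer: {-3, -1}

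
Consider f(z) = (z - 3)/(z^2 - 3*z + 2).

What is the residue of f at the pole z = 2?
-1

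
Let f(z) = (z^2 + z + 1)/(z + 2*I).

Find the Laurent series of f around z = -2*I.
Put w = z - (-2*I), i.e. z = w - 2*I. The denominator is w, so it suffices to rewrite the numerator in powers of w.

P(z) = z^2 + z + 1
P(w - 2*I) = -3 - 2*I + (1 - 4*I)*w + w^2

Dividing each term by w:
  f = (-3 - 2*I)/w + 1 - 4*I + w

Substituting back w = z + 2*I:
  f(z) = (-3 - 2*I)/(z + 2*I) + 1 - 4*I + (z + 2*I)

The series is finite because the numerator is a polynomial; the negative powers form the principal part, and the coefficient of 1/(z + 2*I) gives Res(f, -2*I) = -3 - 2*I.

Final answer: (-3 - 2*I)/(z + 2*I) + 1 - 4*I + (z + 2*I)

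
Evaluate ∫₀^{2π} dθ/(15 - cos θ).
Call the integral J. The integrand is 2π-periodic and we integrate over a full period, so shifting θ does not change the value (θ → θ + π flips the sign of the trig term). Hence
  J = ∫₀^{2π} dθ/(15 + cos θ).
Put z = e^{iθ}: then cos θ = (z + 1/z)/2, dθ = dz/(iz), and z runs once counterclockwise around |z| = 1:
  J = ∮_{|z|=1} 1/(15 + (z + 1/z)/2) · dz/(iz) = (2/i) ∮_{|z|=1} dz/(z^2 + 30*z + 1).
The roots of z^2 + 30*z + 1 are z = (-15 ± sqrt(15^2 - 1^2)), with sqrt(224) = 4*sqrt(14); their product is 1, so only z₊ = -15 + 4*sqrt(14) lies inside the unit circle (z₋ = -15 - 4*sqrt(14) lies outside).
z₊ is a simple zero of q(z) = z^2 + 30*z + 1, so Res(1/q, z₊) = 1/q'(z₊) with q'(z) = 2*z + 30; and q'(z₊) = (z₊ - z₋) = 8*sqrt(14).
Therefore J = (2/i) · 2πi · 1/(8*sqrt(14)) = 2*pi/(4*sqrt(14)) = sqrt(14)*pi/28

Final answer: sqrt(14)*pi/28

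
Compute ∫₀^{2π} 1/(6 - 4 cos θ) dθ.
sqrt(5)*pi/5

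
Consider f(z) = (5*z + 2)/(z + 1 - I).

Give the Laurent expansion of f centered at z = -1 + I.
(-3 + 5*I)/(z + 1 - I) + 5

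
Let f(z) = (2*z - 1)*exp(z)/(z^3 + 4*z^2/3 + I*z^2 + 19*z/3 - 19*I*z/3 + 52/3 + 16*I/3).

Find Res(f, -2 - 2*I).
Write f(z) = P(z)/Q(z) with P(z) = (2*z - 1)*exp(z) and Q(z) = z^3 + 4*z^2/3 + I*z^2 + 19*z/3 - 19*I*z/3 + 52/3 + 16*I/3.
The denominator factors as Q(z) = (z - 1 - 3*I)*(z + 2 + 2*I)*(z + 1/3 + 2*I), so z = -2 - 2*I is a simple zero of Q and P is analytic there; z = -2 - 2*I is therefore a simple pole and
  Res(f, z₀) = P(z₀)/Q'(z₀).

Q'(z) = 3*z^2 + 8*z/3 + 2*I*z + 19/3 - 19*I/3, so Q'(-2 - 2*I) = 5 + 25*I/3.
P(-2 - 2*I) = (-5 - 4*I)*exp(-2 - 2*I).

Res(f, -2 - 2*I) = ((-5 - 4*I)*exp(-2 - 2*I))/(5 + 25*I/3) = (-21/34 + 39*I/170)*exp(-2 - 2*I)

Final answer: (-21/34 + 39*I/170)*exp(-2 - 2*I)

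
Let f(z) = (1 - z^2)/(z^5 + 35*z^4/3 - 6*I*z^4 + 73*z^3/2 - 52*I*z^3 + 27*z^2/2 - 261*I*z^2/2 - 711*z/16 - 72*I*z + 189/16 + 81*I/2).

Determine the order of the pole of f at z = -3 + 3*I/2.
Factor the denominator:
  z^5 + 35*z^4/3 - 6*I*z^4 + 73*z^3/2 - 52*I*z^3 + 27*z^2/2 - 261*I*z^2/2 - 711*z/16 - 72*I*z + 189/16 + 81*I/2 = (z + 3 - 3*I/2)^4*(z - 1/3)

The numerator P(z) = 1 - z^2 has P(-3 + 3*I/2) = -23/4 + 9*I ≠ 0, so no factor of (z + 3 - 3*I/2) cancels.
Near z = -3 + 3*I/2 we can therefore write f(z) = g(z)/(z + 3 - 3*I/2)^4 with g analytic at -3 + 3*I/2 and g(-3 + 3*I/2) ≠ 0 (g is the numerator divided by the remaining denominator factors).

Hence z = -3 + 3*I/2 is a pole of order 4.

Final answer: 4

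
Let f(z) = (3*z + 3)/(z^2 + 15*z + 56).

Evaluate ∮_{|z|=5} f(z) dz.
By the residue theorem, ∮_C f(z) dz = 2πi · (sum of the residues of f at the poles inside |z| = 5).

The denominator factors as (z + 8)*(z + 7), so the singularities of f are simple poles at z = -8, z = -7.
  |-8|² = 64 > 25 = 5², so this pole is outside the contour.
  |-7|² = 49 > 25 = 5², so this pole is outside the contour.

No pole lies inside the contour, so f is analytic on and inside C and the integral is 0 (Cauchy's theorem).

Final answer: 0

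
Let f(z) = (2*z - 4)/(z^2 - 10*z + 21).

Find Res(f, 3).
-1/2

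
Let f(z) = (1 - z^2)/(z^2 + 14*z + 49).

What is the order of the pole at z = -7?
2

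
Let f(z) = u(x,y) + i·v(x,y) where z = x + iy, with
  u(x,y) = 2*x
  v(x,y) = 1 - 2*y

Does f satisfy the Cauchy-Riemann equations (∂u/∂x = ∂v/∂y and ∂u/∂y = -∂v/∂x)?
∂u/∂x = 2
∂v/∂y = -2
∂u/∂y = 0
∂v/∂x = 0
∂u/∂x ≠ ∂v/∂y; the Cauchy-Riemann equations are not satisfied, so f is not analytic.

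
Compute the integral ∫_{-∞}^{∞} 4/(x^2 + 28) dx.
Let f(z) = 4/(z^2 + 28). The denominator has no real zeros and deg Q - deg P = 2 ≥ 2, so the integral of f over the upper semicircle |z| = R tends to 0 as R → ∞. Closing the contour in the upper half-plane,
  ∫_{-∞}^{∞} f(x) dx = 2πi · Σ Res(f, z_k)  over the poles with Im z_k > 0.

Zeros of the denominator: z^2 + 28 = 0 gives z = ±2*sqrt(7)*I.
Upper half-plane: z = 2*sqrt(7)*I (simple).

Each pole is a simple zero of Q(z) = z^2 + 28, so Res(f, z₀) = P(z₀)/Q'(z₀) with P(z) = 4, Q'(z) = 2*z:
  Res(f, 2*sqrt(7)*I) = (4)/(4*sqrt(7)*I) = -sqrt(7)*I/7

∫_{-∞}^{∞} f(x) dx = 2πi · (-sqrt(7)*I/7) = 2*sqrt(7)*pi/7

Final answer: 2*sqrt(7)*pi/7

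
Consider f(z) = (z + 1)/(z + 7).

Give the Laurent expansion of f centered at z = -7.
Put w = z - (-7), i.e. z = w - 7. The denominator is w, so it suffices to rewrite the numerator in powers of w.

P(z) = z + 1
P(w - 7) = -6 + w

Dividing each term by w:
  f = -6/w + 1

Substituting back w = z + 7:
  f(z) = -6/(z + 7) + 1

The series is finite because the numerator is a polynomial; the negative powers form the principal part, and the coefficient of 1/(z + 7) gives Res(f, -7) = -6.

Final answer: -6/(z + 7) + 1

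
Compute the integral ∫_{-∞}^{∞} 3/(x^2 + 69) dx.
Let f(z) = 3/(z^2 + 69). The denominator has no real zeros and deg Q - deg P = 2 ≥ 2, so the integral of f over the upper semicircle |z| = R tends to 0 as R → ∞. Closing the contour in the upper half-plane,
  ∫_{-∞}^{∞} f(x) dx = 2πi · Σ Res(f, z_k)  over the poles with Im z_k > 0.

Zeros of the denominator: z^2 + 69 = 0 gives z = ±sqrt(69)*I.
Upper half-plane: z = sqrt(69)*I (simple).

Each pole is a simple zero of Q(z) = z^2 + 69, so Res(f, z₀) = P(z₀)/Q'(z₀) with P(z) = 3, Q'(z) = 2*z:
  Res(f, sqrt(69)*I) = (3)/(2*sqrt(69)*I) = -sqrt(69)*I/46

∫_{-∞}^{∞} f(x) dx = 2πi · (-sqrt(69)*I/46) = sqrt(69)*pi/23

Final answer: sqrt(69)*pi/23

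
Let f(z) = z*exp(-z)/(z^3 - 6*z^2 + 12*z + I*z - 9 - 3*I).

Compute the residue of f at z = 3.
Write f(z) = P(z)/Q(z) with P(z) = z*exp(-z) and Q(z) = z^3 - 6*z^2 + 12*z + I*z - 9 - 3*I.
The denominator factors as Q(z) = (z - 1 - I)*(z - 3)*(z - 2 + I), so z = 3 is a simple zero of Q and P is analytic there; z = 3 is therefore a simple pole and
  Res(f, z₀) = P(z₀)/Q'(z₀).

Q'(z) = 3*z^2 - 12*z + 12 + I, so Q'(3) = 3 + I.
P(3) = 3*exp(-3).

Res(f, 3) = (3*exp(-3))/(3 + I) = (9/10 - 3*I/10)*exp(-3)

Final answer: (9/10 - 3*I/10)*exp(-3)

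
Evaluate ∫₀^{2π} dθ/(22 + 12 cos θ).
Let J = ∫₀^{2π} dθ/(22 + 12 cos θ).
Put z = e^{iθ}: then cos θ = (z + 1/z)/2, dθ = dz/(iz), and z runs once counterclockwise around |z| = 1:
  J = ∮_{|z|=1} 1/(22 + 12*(z + 1/z)/2) · dz/(iz) = (2/i) ∮_{|z|=1} dz/(12*z^2 + 44*z + 12).
The roots of 12*z^2 + 44*z + 12 are z = (-22 ± sqrt(22^2 - 12^2))/12, with sqrt(340) = 2*sqrt(85); their product is 1, so only z₊ = -11/6 + sqrt(85)/6 lies inside the unit circle (z₋ = -11/6 - sqrt(85)/6 lies outside).
z₊ is a simple zero of q(z) = 12*z^2 + 44*z + 12, so Res(1/q, z₊) = 1/q'(z₊) with q'(z) = 24*z + 44; and q'(z₊) = 12*(z₊ - z₋) = 4*sqrt(85).
Therefore J = (2/i) · 2πi · 1/(4*sqrt(85)) = 2*pi/(2*sqrt(85)) = sqrt(85)*pi/85

Final answer: sqrt(85)*pi/85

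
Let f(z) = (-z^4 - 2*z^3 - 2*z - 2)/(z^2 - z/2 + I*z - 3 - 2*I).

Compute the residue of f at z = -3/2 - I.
Write f(z) = P(z)/Q(z) with P(z) = -z^4 - 2*z^3 - 2*z - 2 and Q(z) = z^2 - z/2 + I*z - 3 - 2*I.
The denominator factors as Q(z) = (z - 2)*(z + 3/2 + I), so z = -3/2 - I is a simple zero of Q and P is analytic there; z = -3/2 - I is therefore a simple pole and
  Res(f, z₀) = P(z₀)/Q'(z₀).

Q'(z) = 2*z - 1/2 + I, so Q'(-3/2 - I) = -7/2 - I.
P(-3/2 - I) = 99/16 + 6*I.

Res(f, -3/2 - I) = (99/16 + 6*I)/(-7/2 - I) = -885/424 - 237*I/212

Final answer: -885/424 - 237*I/212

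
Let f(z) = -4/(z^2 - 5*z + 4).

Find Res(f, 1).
4/3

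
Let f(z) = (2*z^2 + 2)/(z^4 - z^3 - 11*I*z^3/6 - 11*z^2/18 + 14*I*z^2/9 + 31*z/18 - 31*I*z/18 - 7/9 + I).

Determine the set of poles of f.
{-1 + I, 1/3 - 2*I/3, 2/3, 1 + 3*I/2}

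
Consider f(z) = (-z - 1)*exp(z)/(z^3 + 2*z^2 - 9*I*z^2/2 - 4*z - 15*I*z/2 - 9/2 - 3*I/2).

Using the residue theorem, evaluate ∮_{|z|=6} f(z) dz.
pi*(-20/29 - 8*I/29)*exp(-1 + I/2) + pi*(-132/145 - 76*I/145)*exp(3*I) + pi*(8/5 + 4*I/5)*exp(-1 + I)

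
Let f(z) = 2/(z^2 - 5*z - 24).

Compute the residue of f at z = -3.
Write f(z) = P(z)/Q(z) with P(z) = 2 and Q(z) = z^2 - 5*z - 24.
The denominator factors as Q(z) = (z - 8)*(z + 3), so z = -3 is a simple zero of Q and P is analytic there; z = -3 is therefore a simple pole and
  Res(f, z₀) = P(z₀)/Q'(z₀).

Q'(z) = 2*z - 5, so Q'(-3) = -11.
P(-3) = 2.

Res(f, -3) = (2)/(-11) = -2/11

Final answer: -2/11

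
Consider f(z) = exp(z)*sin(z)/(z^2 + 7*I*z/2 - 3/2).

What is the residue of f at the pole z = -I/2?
Write f(z) = P(z)/Q(z) with P(z) = exp(z)*sin(z) and Q(z) = z^2 + 7*I*z/2 - 3/2.
The denominator factors as Q(z) = (z + I/2)*(z + 3*I), so z = -I/2 is a simple zero of Q and P is analytic there; z = -I/2 is therefore a simple pole and
  Res(f, z₀) = P(z₀)/Q'(z₀).

Q'(z) = 2*z + 7*I/2, so Q'(-I/2) = 5*I/2.
P(-I/2) = -I*exp(-I/2)*sinh(1/2).

Res(f, -I/2) = (-I*exp(-I/2)*sinh(1/2))/(5*I/2) = -2*exp(-I/2)*sinh(1/2)/5

Final answer: -2*exp(-I/2)*sinh(1/2)/5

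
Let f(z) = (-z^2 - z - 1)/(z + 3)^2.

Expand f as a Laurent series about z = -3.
Put w = z - (-3), i.e. z = w - 3. The denominator is w^2, so it suffices to rewrite the numerator in powers of w.

P(z) = -z^2 - z - 1
P(w - 3) = -7 + 5*w - w^2

Dividing each term by w^2:
  f = -7/w^2 + 5/w - 1

Substituting back w = z + 3:
  f(z) = -7/(z + 3)^2 + 5/(z + 3) - 1

The series is finite because the numerator is a polynomial; the negative powers form the principal part, and the coefficient of 1/(z + 3) gives Res(f, -3) = 5.

Final answer: -7/(z + 3)^2 + 5/(z + 3) - 1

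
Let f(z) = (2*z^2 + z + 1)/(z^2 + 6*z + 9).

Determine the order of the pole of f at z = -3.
2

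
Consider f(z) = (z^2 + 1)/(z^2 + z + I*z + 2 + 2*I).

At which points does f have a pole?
The singularities of f are the zeros of the denominator. Factoring,
  z^2 + z + I*z + 2 + 2*I = (z + 1 - I)*(z + 2*I)
so the candidates are z = -1 + I, z = -2*I.

Check the numerator P(z) = z^2 + 1 at each one:
  P(-1 + I) = 1 - 2*I ≠ 0, so z = -1 + I is a (simple) pole.
  P(-2*I) = -3 ≠ 0, so z = -2*I is a (simple) pole.

Poles of f: {-1 + I, -2*I}

Final answer: {-1 + I, -2*I}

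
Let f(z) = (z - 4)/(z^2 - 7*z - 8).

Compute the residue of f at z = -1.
Write f(z) = P(z)/Q(z) with P(z) = z - 4 and Q(z) = z^2 - 7*z - 8.
The denominator factors as Q(z) = (z - 8)*(z + 1), so z = -1 is a simple zero of Q and P is analytic there; z = -1 is therefore a simple pole and
  Res(f, z₀) = P(z₀)/Q'(z₀).

Q'(z) = 2*z - 7, so Q'(-1) = -9.
P(-1) = -5.

Res(f, -1) = (-5)/(-9) = 5/9

Final answer: 5/9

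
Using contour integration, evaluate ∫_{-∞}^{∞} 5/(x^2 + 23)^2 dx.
5*sqrt(23)*pi/1058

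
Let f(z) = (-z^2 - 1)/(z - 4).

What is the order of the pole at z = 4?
Factor the denominator:
  z - 4 = (z - 4)

The numerator P(z) = -z^2 - 1 has P(4) = -17 ≠ 0, so no factor of (z - 4) cancels.
Near z = 4 we can therefore write f(z) = g(z)/(z - 4) with g analytic at 4 and g(4) ≠ 0 (g is just the numerator).

Hence z = 4 is a pole of order 1.

Final answer: 1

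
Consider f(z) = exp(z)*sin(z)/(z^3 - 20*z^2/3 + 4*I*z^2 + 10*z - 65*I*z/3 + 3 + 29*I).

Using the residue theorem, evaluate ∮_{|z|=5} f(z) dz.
By the residue theorem, ∮_C f(z) dz = 2πi · (sum of the residues of f at the poles inside |z| = 5).

The denominator factors as (z - 2/3 + 3*I)*(z - 3 + I)*(z - 3), so the singularities of f are simple poles at z = 2/3 - 3*I, z = 3 - I, z = 3.
  |2/3 - 3*I|² = 85/9 < 25 = 5², so this pole is inside the contour.
  |3 - I|² = 10 < 25 = 5², so this pole is inside the contour.
  |3|² = 9 < 25 = 5², so this pole is inside the contour.

With P(z) = exp(z)*sin(z) and Q(z) = z^3 - 20*z^2/3 + 4*I*z^2 + 10*z - 65*I*z/3 + 3 + 29*I, each pole is simple, so Res(f, z₀) = P(z₀)/Q'(z₀) with Q'(z) = 3*z^2 - 40*z/3 + 8*I*z + 10 - 65*I/3.
  Res(f, 2/3 - 3*I) = P(2/3 - 3*I)/Q'(2/3 - 3*I) = (exp(2/3 - 3*I)*sin(2/3 - 3*I))/(-5/9 + 35*I/3) = (-9/2210 - 189*I/2210)*exp(2/3 - 3*I)*sin(2/3 - 3*I)
  Res(f, 3 - I) = P(3 - I)/Q'(3 - I) = (exp(3 - I)*sin(3 - I))/(2 - 7*I/3) = (18/85 + 21*I/85)*exp(3 - I)*sin(3 - I)
  Res(f, 3) = P(3)/Q'(3) = (exp(3)*sin(3))/(-3 + 7*I/3) = (-27/130 - 21*I/130)*exp(3)*sin(3)

Sum of residues inside C: (-27/130 - 21*I/130)*exp(3)*sin(3) + (-9/2210 - 189*I/2210)*exp(2/3 - 3*I)*sin(2/3 - 3*I) + (18/85 + 21*I/85)*exp(3 - I)*sin(3 - I)
∮_C f(z) dz = 2πi · ((-27/130 - 21*I/130)*exp(3)*sin(3) + (-9/2210 - 189*I/2210)*exp(2/3 - 3*I)*sin(2/3 - 3*I) + (18/85 + 21*I/85)*exp(3 - I)*sin(3 - I)) = pi*(21/65 - 27*I/65)*exp(3)*sin(3) + pi*(189/1105 - 9*I/1105)*exp(2/3 - 3*I)*sin(2/3 - 3*I) + pi*(-42/85 + 36*I/85)*exp(3 - I)*sin(3 - I)

Final answer: pi*(21/65 - 27*I/65)*exp(3)*sin(3) + pi*(189/1105 - 9*I/1105)*exp(2/3 - 3*I)*sin(2/3 - 3*I) + pi*(-42/85 + 36*I/85)*exp(3 - I)*sin(3 - I)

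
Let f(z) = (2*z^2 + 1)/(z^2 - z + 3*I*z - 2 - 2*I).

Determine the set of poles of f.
{-2*I, 1 - I}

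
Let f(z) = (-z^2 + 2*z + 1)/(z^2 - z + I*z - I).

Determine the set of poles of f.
{-I, 1}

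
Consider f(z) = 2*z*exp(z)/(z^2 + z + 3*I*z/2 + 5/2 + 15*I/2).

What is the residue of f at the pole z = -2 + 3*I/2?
(34/39 + 4*I/13)*exp(-2 + 3*I/2)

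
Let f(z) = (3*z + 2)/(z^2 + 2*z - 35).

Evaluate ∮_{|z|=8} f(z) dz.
By the residue theorem, ∮_C f(z) dz = 2πi · (sum of the residues of f at the poles inside |z| = 8).

The denominator factors as (z - 5)*(z + 7), so the singularities of f are simple poles at z = 5, z = -7.
  |5|² = 25 < 64 = 8², so this pole is inside the contour.
  |-7|² = 49 < 64 = 8², so this pole is inside the contour.

With P(z) = 3*z + 2 and Q(z) = z^2 + 2*z - 35, each pole is simple, so Res(f, z₀) = P(z₀)/Q'(z₀) with Q'(z) = 2*z + 2.
  Res(f, 5) = P(5)/Q'(5) = (17)/(12) = 17/12
  Res(f, -7) = P(-7)/Q'(-7) = (-19)/(-12) = 19/12

Sum of residues inside C: 3
∮_C f(z) dz = 2πi · (3) = 6*I*pi

Final answer: 6*I*pi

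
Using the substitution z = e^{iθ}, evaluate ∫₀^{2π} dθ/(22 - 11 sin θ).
Call the integral J. The integrand is 2π-periodic and we integrate over a full period, so shifting θ does not change the value (θ → θ + π/2 turns sin θ into cos θ; θ → θ + π flips the sign of the trig term). Hence
  J = ∫₀^{2π} dθ/(22 + 11 cos θ).
Put z = e^{iθ}: then cos θ = (z + 1/z)/2, dθ = dz/(iz), and z runs once counterclockwise around |z| = 1:
  J = ∮_{|z|=1} 1/(22 + 11*(z + 1/z)/2) · dz/(iz) = (2/i) ∮_{|z|=1} dz/(11*z^2 + 44*z + 11).
The roots of 11*z^2 + 44*z + 11 are z = (-22 ± sqrt(22^2 - 11^2))/11, with sqrt(363) = 11*sqrt(3); their product is 1, so only z₊ = -2 + sqrt(3) lies inside the unit circle (z₋ = -2 - sqrt(3) lies outside).
z₊ is a simple zero of q(z) = 11*z^2 + 44*z + 11, so Res(1/q, z₊) = 1/q'(z₊) with q'(z) = 22*z + 44; and q'(z₊) = 11*(z₊ - z₋) = 22*sqrt(3).
Therefore J = (2/i) · 2πi · 1/(22*sqrt(3)) = 2*pi/(11*sqrt(3)) = 2*sqrt(3)*pi/33

Final answer: 2*sqrt(3)*pi/33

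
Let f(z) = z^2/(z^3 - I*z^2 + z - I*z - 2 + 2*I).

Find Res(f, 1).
Write f(z) = P(z)/Q(z) with P(z) = z^2 and Q(z) = z^3 - I*z^2 + z - I*z - 2 + 2*I.
The denominator factors as Q(z) = (z - 1)*(z - 2*I)*(z + 1 + I), so z = 1 is a simple zero of Q and P is analytic there; z = 1 is therefore a simple pole and
  Res(f, z₀) = P(z₀)/Q'(z₀).

Q'(z) = 3*z^2 - 2*I*z + 1 - I, so Q'(1) = 4 - 3*I.
P(1) = 1.

Res(f, 1) = (1)/(4 - 3*I) = 4/25 + 3*I/25

Final answer: 4/25 + 3*I/25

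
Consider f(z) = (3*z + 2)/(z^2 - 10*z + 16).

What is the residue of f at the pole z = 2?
Write f(z) = P(z)/Q(z) with P(z) = 3*z + 2 and Q(z) = z^2 - 10*z + 16.
The denominator factors as Q(z) = (z - 8)*(z - 2), so z = 2 is a simple zero of Q and P is analytic there; z = 2 is therefore a simple pole and
  Res(f, z₀) = P(z₀)/Q'(z₀).

Q'(z) = 2*z - 10, so Q'(2) = -6.
P(2) = 8.

Res(f, 2) = (8)/(-6) = -4/3

Final answer: -4/3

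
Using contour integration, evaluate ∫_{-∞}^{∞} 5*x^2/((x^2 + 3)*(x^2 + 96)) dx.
Let f(z) = 5*z^2/((z^2 + 3)*(z^2 + 96)). The denominator has no real zeros and deg Q - deg P = 2 ≥ 2, so the integral of f over the upper semicircle |z| = R tends to 0 as R → ∞. Closing the contour in the upper half-plane,
  ∫_{-∞}^{∞} f(x) dx = 2πi · Σ Res(f, z_k)  over the poles with Im z_k > 0.

Zeros of the denominator: z^2 + 3 = 0 gives z = ±sqrt(3)*I; z^2 + 96 = 0 gives z = ±4*sqrt(6)*I.
Upper half-plane: z = sqrt(3)*I, z = 4*sqrt(6)*I (simple).

Each pole is a simple zero of Q(z) = z^4 + 99*z^2 + 288, so Res(f, z₀) = P(z₀)/Q'(z₀) with P(z) = 5*z^2, Q'(z) = 4*z^3 + 198*z:
  Res(f, sqrt(3)*I) = (-15)/(186*sqrt(3)*I) = 5*sqrt(3)*I/186
  Res(f, 4*sqrt(6)*I) = (-480)/(-744*sqrt(6)*I) = -10*sqrt(6)*I/93

Sum of residues: 5*I*(-4*sqrt(6) + sqrt(3))/186
∫_{-∞}^{∞} f(x) dx = 2πi · (5*I*(-4*sqrt(6) + sqrt(3))/186) = 5*pi*(-sqrt(3) + 4*sqrt(6))/93

Final answer: 5*pi*(-sqrt(3) + 4*sqrt(6))/93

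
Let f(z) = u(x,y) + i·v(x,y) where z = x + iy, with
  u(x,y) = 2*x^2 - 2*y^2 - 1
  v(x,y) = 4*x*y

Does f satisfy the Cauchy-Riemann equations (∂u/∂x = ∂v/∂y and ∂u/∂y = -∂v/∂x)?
∂u/∂x = 4*x
∂v/∂y = 4*x
∂u/∂y = -4*y
∂v/∂x = 4*y
∂u/∂x = ∂v/∂y and ∂u/∂y = -∂v/∂x hold identically; f is analytic.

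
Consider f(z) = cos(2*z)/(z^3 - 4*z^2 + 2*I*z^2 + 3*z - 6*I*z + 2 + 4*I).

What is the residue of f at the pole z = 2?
Write f(z) = P(z)/Q(z) with P(z) = cos(2*z) and Q(z) = z^3 - 4*z^2 + 2*I*z^2 + 3*z - 6*I*z + 2 + 4*I.
The denominator factors as Q(z) = (z - 2 + I)*(z - 2)*(z + I), so z = 2 is a simple zero of Q and P is analytic there; z = 2 is therefore a simple pole and
  Res(f, z₀) = P(z₀)/Q'(z₀).

Q'(z) = 3*z^2 - 8*z + 4*I*z + 3 - 6*I, so Q'(2) = -1 + 2*I.
P(2) = cos(4).

Res(f, 2) = (cos(4))/(-1 + 2*I) = (-1/5 - 2*I/5)*cos(4)

Final answer: (-1/5 - 2*I/5)*cos(4)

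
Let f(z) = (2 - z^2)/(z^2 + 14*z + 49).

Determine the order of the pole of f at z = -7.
Factor the denominator:
  z^2 + 14*z + 49 = (z + 7)^2

The numerator P(z) = 2 - z^2 has P(-7) = -47 ≠ 0, so no factor of (z + 7) cancels.
Near z = -7 we can therefore write f(z) = g(z)/(z + 7)^2 with g analytic at -7 and g(-7) ≠ 0 (g is just the numerator).

Hence z = -7 is a pole of order 2.

Final answer: 2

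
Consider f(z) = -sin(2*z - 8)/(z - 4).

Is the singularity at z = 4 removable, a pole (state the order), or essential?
Let u = z - 4. The argument of sin is 2*z - 8 = 2u, so
  f = -sin(2u)/u = -((2u) - (2u)^3/6 + ...)/u = -2 + (4/3)*u^2 - ...
The Laurent expansion about u = 0 has no negative powers; equivalently lim_{z→4} f(z) = -2 exists and is finite.
So the singularity is removable.

Final answer: removable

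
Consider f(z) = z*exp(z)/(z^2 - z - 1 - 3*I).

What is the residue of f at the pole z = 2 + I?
Write f(z) = P(z)/Q(z) with P(z) = z*exp(z) and Q(z) = z^2 - z - 1 - 3*I.
The denominator factors as Q(z) = (z - 2 - I)*(z + 1 + I), so z = 2 + I is a simple zero of Q and P is analytic there; z = 2 + I is therefore a simple pole and
  Res(f, z₀) = P(z₀)/Q'(z₀).

Q'(z) = 2*z - 1, so Q'(2 + I) = 3 + 2*I.
P(2 + I) = (2 + I)*exp(2 + I).

Res(f, 2 + I) = ((2 + I)*exp(2 + I))/(3 + 2*I) = (8/13 - I/13)*exp(2 + I)

Final answer: (8/13 - I/13)*exp(2 + I)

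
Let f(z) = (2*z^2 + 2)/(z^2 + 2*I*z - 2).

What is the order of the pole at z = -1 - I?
Factor the denominator:
  z^2 + 2*I*z - 2 = (z + 1 + I)*(z - 1 + I)

The numerator P(z) = 2*z^2 + 2 has P(-1 - I) = 2 + 4*I ≠ 0, so no factor of (z + 1 + I) cancels.
Near z = -1 - I we can therefore write f(z) = g(z)/(z + 1 + I) with g analytic at -1 - I and g(-1 - I) ≠ 0 (g is the numerator divided by the remaining denominator factors).

Hence z = -1 - I is a pole of order 1.

Final answer: 1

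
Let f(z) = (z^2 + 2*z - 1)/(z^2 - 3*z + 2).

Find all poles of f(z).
The singularities of f are the zeros of the denominator. Factoring,
  z^2 - 3*z + 2 = (z - 1)*(z - 2)
so the candidates are z = 1, z = 2.

Check the numerator P(z) = z^2 + 2*z - 1 at each one:
  P(1) = 2 ≠ 0, so z = 1 is a (simple) pole.
  P(2) = 7 ≠ 0, so z = 2 is a (simple) pole.

Poles of f: {1, 2}

Final answer: {1, 2}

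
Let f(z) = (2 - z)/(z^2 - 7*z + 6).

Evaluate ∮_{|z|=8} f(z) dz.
By the residue theorem, ∮_C f(z) dz = 2πi · (sum of the residues of f at the poles inside |z| = 8).

The denominator factors as (z - 1)*(z - 6), so the singularities of f are simple poles at z = 1, z = 6.
  |1|² = 1 < 64 = 8², so this pole is inside the contour.
  |6|² = 36 < 64 = 8², so this pole is inside the contour.

With P(z) = 2 - z and Q(z) = z^2 - 7*z + 6, each pole is simple, so Res(f, z₀) = P(z₀)/Q'(z₀) with Q'(z) = 2*z - 7.
  Res(f, 1) = P(1)/Q'(1) = (1)/(-5) = -1/5
  Res(f, 6) = P(6)/Q'(6) = (-4)/(5) = -4/5

Sum of residues inside C: -1
∮_C f(z) dz = 2πi · (-1) = -2*I*pi

Final answer: -2*I*pi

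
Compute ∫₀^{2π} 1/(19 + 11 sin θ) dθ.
Call the integral J. The integrand is 2π-periodic and we integrate over a full period, so shifting θ does not change the value (θ → θ + π/2 turns sin θ into cos θ). Hence
  J = ∫₀^{2π} dθ/(19 + 11 cos θ).
Put z = e^{iθ}: then cos θ = (z + 1/z)/2, dθ = dz/(iz), and z runs once counterclockwise around |z| = 1:
  J = ∮_{|z|=1} 1/(19 + 11*(z + 1/z)/2) · dz/(iz) = (2/i) ∮_{|z|=1} dz/(11*z^2 + 38*z + 11).
The roots of 11*z^2 + 38*z + 11 are z = (-19 ± sqrt(19^2 - 11^2))/11, with sqrt(240) = 4*sqrt(15); their product is 1, so only z₊ = -19/11 + 4*sqrt(15)/11 lies inside the unit circle (z₋ = -19/11 - 4*sqrt(15)/11 lies outside).
z₊ is a simple zero of q(z) = 11*z^2 + 38*z + 11, so Res(1/q, z₊) = 1/q'(z₊) with q'(z) = 22*z + 38; and q'(z₊) = 11*(z₊ - z₋) = 8*sqrt(15).
Therefore J = (2/i) · 2πi · 1/(8*sqrt(15)) = 2*pi/(4*sqrt(15)) = sqrt(15)*pi/30

Final answer: sqrt(15)*pi/30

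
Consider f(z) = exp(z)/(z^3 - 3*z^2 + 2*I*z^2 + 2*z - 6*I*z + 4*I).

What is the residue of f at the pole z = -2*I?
Write f(z) = P(z)/Q(z) with P(z) = exp(z) and Q(z) = z^3 - 3*z^2 + 2*I*z^2 + 2*z - 6*I*z + 4*I.
The denominator factors as Q(z) = (z + 2*I)*(z - 1)*(z - 2), so z = -2*I is a simple zero of Q and P is analytic there; z = -2*I is therefore a simple pole and
  Res(f, z₀) = P(z₀)/Q'(z₀).

Q'(z) = 3*z^2 - 6*z + 4*I*z + 2 - 6*I, so Q'(-2*I) = -2 + 6*I.
P(-2*I) = exp(-2*I).

Res(f, -2*I) = (exp(-2*I))/(-2 + 6*I) = (-1/20 - 3*I/20)*exp(-2*I)

Final answer: (-1/20 - 3*I/20)*exp(-2*I)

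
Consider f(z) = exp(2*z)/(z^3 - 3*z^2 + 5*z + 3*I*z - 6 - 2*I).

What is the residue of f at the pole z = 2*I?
Write f(z) = P(z)/Q(z) with P(z) = exp(2*z) and Q(z) = z^3 - 3*z^2 + 5*z + 3*I*z - 6 - 2*I.
The denominator factors as Q(z) = (z - 2*I)*(z - 2 + I)*(z - 1 + I), so z = 2*I is a simple zero of Q and P is analytic there; z = 2*I is therefore a simple pole and
  Res(f, z₀) = P(z₀)/Q'(z₀).

Q'(z) = 3*z^2 - 6*z + 5 + 3*I, so Q'(2*I) = -7 - 9*I.
P(2*I) = exp(4*I).

Res(f, 2*I) = (exp(4*I))/(-7 - 9*I) = (-7/130 + 9*I/130)*exp(4*I)

Final answer: (-7/130 + 9*I/130)*exp(4*I)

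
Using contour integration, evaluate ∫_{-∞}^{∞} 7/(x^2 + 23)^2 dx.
Let f(z) = 7/(z^2 + 23)^2. The denominator has no real zeros and deg Q - deg P = 4 ≥ 2, so the integral of f over the upper semicircle |z| = R tends to 0 as R → ∞. Closing the contour in the upper half-plane,
  ∫_{-∞}^{∞} f(x) dx = 2πi · Σ Res(f, z_k)  over the poles with Im z_k > 0.

Zeros of the denominator: z^2 + 23 = 0 gives z = ±sqrt(23)*I.
Upper half-plane: z = sqrt(23)*I (a pole of order 2).

Write f(z) = g(z)/(z - sqrt(23)*I)^2 with g(z) = 7/(z + sqrt(23)*I)^2. For a double pole, Res(f, z₀) = g'(z₀):
  g'(z) = -14/(z + sqrt(23)*I)^3
  Res(f, sqrt(23)*I) = g'(sqrt(23)*I) = -7*sqrt(23)*I/2116

∫_{-∞}^{∞} f(x) dx = 2πi · (-7*sqrt(23)*I/2116) = 7*sqrt(23)*pi/1058

Final answer: 7*sqrt(23)*pi/1058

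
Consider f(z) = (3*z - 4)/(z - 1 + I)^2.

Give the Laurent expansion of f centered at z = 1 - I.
Put w = z - (1 - I), i.e. z = w + 1 - I. The denominator is w^2, so it suffices to rewrite the numerator in powers of w.

P(z) = 3*z - 4
P(w + 1 - I) = -1 - 3*I + 3*w

Dividing each term by w^2:
  f = (-1 - 3*I)/w^2 + 3/w

Substituting back w = z - 1 + I:
  f(z) = (-1 - 3*I)/(z - 1 + I)^2 + 3/(z - 1 + I)

The series is finite because the numerator is a polynomial; the negative powers form the principal part, and the coefficient of 1/(z - 1 + I) gives Res(f, 1 - I) = 3.

Final answer: (-1 - 3*I)/(z - 1 + I)^2 + 3/(z - 1 + I)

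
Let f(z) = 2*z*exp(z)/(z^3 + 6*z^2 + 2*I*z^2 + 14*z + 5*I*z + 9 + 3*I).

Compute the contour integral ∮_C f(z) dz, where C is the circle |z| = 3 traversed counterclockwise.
By the residue theorem, ∮_C f(z) dz = 2πi · (sum of the residues of f at the poles inside |z| = 3).

The denominator factors as (z + 2 - I)*(z + 1)*(z + 3 + 3*I), so the singularities of f are simple poles at z = -2 + I, z = -1, z = -3 - 3*I.
  |-2 + I|² = 5 < 9 = 3², so this pole is inside the contour.
  |-1|² = 1 < 9 = 3², so this pole is inside the contour.
  |-3 - 3*I|² = 18 > 9 = 3², so this pole is outside the contour.

With P(z) = 2*z*exp(z) and Q(z) = z^3 + 6*z^2 + 2*I*z^2 + 14*z + 5*I*z + 9 + 3*I, each pole is simple, so Res(f, z₀) = P(z₀)/Q'(z₀) with Q'(z) = 3*z^2 + 12*z + 4*I*z + 14 + 5*I.
  Res(f, -2 + I) = P(-2 + I)/Q'(-2 + I) = ((-4 + 2*I)*exp(-2 + I))/(-5 - 3*I) = (7/17 - 11*I/17)*exp(-2 + I)
  Res(f, -1) = P(-1)/Q'(-1) = (-2*exp(-1))/(5 + I) = (-5/13 + I/13)*exp(-1)

Sum of residues inside C: (7/17 - 11*I/17)*exp(-2 + I) + (-5/13 + I/13)*exp(-1)
∮_C f(z) dz = 2πi · ((7/17 - 11*I/17)*exp(-2 + I) + (-5/13 + I/13)*exp(-1)) = pi*(-2/13 - 10*I/13)*exp(-1) + pi*(22/17 + 14*I/17)*exp(-2 + I)

Final answer: pi*(-2/13 - 10*I/13)*exp(-1) + pi*(22/17 + 14*I/17)*exp(-2 + I)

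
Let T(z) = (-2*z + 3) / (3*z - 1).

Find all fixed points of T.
{-sqrt(37)/6 - 1/6, -1/6 + sqrt(37)/6}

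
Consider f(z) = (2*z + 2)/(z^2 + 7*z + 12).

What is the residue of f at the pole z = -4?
Write f(z) = P(z)/Q(z) with P(z) = 2*z + 2 and Q(z) = z^2 + 7*z + 12.
The denominator factors as Q(z) = (z + 4)*(z + 3), so z = -4 is a simple zero of Q and P is analytic there; z = -4 is therefore a simple pole and
  Res(f, z₀) = P(z₀)/Q'(z₀).

Q'(z) = 2*z + 7, so Q'(-4) = -1.
P(-4) = -6.

Res(f, -4) = (-6)/(-1) = 6

Final answer: 6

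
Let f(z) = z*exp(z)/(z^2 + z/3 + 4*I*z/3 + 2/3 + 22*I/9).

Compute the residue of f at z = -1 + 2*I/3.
Write f(z) = P(z)/Q(z) with P(z) = z*exp(z) and Q(z) = z^2 + z/3 + 4*I*z/3 + 2/3 + 22*I/9.
The denominator factors as Q(z) = (z + 1 - 2*I/3)*(z - 2/3 + 2*I), so z = -1 + 2*I/3 is a simple zero of Q and P is analytic there; z = -1 + 2*I/3 is therefore a simple pole and
  Res(f, z₀) = P(z₀)/Q'(z₀).

Q'(z) = 2*z + 1/3 + 4*I/3, so Q'(-1 + 2*I/3) = -5/3 + 8*I/3.
P(-1 + 2*I/3) = (-1 + 2*I/3)*exp(-1 + 2*I/3).

Res(f, -1 + 2*I/3) = ((-1 + 2*I/3)*exp(-1 + 2*I/3))/(-5/3 + 8*I/3) = (31/89 + 14*I/89)*exp(-1 + 2*I/3)

Final answer: (31/89 + 14*I/89)*exp(-1 + 2*I/3)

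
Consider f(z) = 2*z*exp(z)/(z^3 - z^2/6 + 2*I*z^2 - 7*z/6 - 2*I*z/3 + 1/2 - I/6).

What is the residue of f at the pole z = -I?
Write f(z) = P(z)/Q(z) with P(z) = 2*z*exp(z) and Q(z) = z^3 - z^2/6 + 2*I*z^2 - 7*z/6 - 2*I*z/3 + 1/2 - I/6.
The denominator factors as Q(z) = (z + I)*(z - 1/2)*(z + 1/3 + I), so z = -I is a simple zero of Q and P is analytic there; z = -I is therefore a simple pole and
  Res(f, z₀) = P(z₀)/Q'(z₀).

Q'(z) = 3*z^2 - z/3 + 4*I*z - 7/6 - 2*I/3, so Q'(-I) = -1/6 - I/3.
P(-I) = -2*I*exp(-I).

Res(f, -I) = (-2*I*exp(-I))/(-1/6 - I/3) = (24/5 + 12*I/5)*exp(-I)

Final answer: (24/5 + 12*I/5)*exp(-I)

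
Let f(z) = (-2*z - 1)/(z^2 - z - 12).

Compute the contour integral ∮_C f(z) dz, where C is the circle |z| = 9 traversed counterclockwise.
By the residue theorem, ∮_C f(z) dz = 2πi · (sum of the residues of f at the poles inside |z| = 9).

The denominator factors as (z + 3)*(z - 4), so the singularities of f are simple poles at z = -3, z = 4.
  |-3|² = 9 < 81 = 9², so this pole is inside the contour.
  |4|² = 16 < 81 = 9², so this pole is inside the contour.

With P(z) = -2*z - 1 and Q(z) = z^2 - z - 12, each pole is simple, so Res(f, z₀) = P(z₀)/Q'(z₀) with Q'(z) = 2*z - 1.
  Res(f, -3) = P(-3)/Q'(-3) = (5)/(-7) = -5/7
  Res(f, 4) = P(4)/Q'(4) = (-9)/(7) = -9/7

Sum of residues inside C: -2
∮_C f(z) dz = 2πi · (-2) = -4*I*pi

Final answer: -4*I*pi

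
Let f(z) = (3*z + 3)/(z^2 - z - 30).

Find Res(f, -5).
Write f(z) = P(z)/Q(z) with P(z) = 3*z + 3 and Q(z) = z^2 - z - 30.
The denominator factors as Q(z) = (z - 6)*(z + 5), so z = -5 is a simple zero of Q and P is analytic there; z = -5 is therefore a simple pole and
  Res(f, z₀) = P(z₀)/Q'(z₀).

Q'(z) = 2*z - 1, so Q'(-5) = -11.
P(-5) = -12.

Res(f, -5) = (-12)/(-11) = 12/11

Final answer: 12/11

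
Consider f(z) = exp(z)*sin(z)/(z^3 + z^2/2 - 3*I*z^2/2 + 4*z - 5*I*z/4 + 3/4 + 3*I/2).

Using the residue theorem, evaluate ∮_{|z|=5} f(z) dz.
By the residue theorem, ∮_C f(z) dz = 2πi · (sum of the residues of f at the poles inside |z| = 5).

The denominator factors as (z + I/2)*(z - 3*I)*(z + 1/2 + I), so the singularities of f are simple poles at z = -I/2, z = 3*I, z = -1/2 - I.
  |-I/2|² = 1/4 < 25 = 5², so this pole is inside the contour.
  |3*I|² = 9 < 25 = 5², so this pole is inside the contour.
  |-1/2 - I|² = 5/4 < 25 = 5², so this pole is inside the contour.

With P(z) = exp(z)*sin(z) and Q(z) = z^3 + z^2/2 - 3*I*z^2/2 + 4*z - 5*I*z/4 + 3/4 + 3*I/2, each pole is simple, so Res(f, z₀) = P(z₀)/Q'(z₀) with Q'(z) = 3*z^2 + z - 3*I*z + 4 - 5*I/4.
  Res(f, -I/2) = P(-I/2)/Q'(-I/2) = (-I*exp(-I/2)*sinh(1/2))/(7/4 - 7*I/4) = (2/7 - 2*I/7)*exp(-I/2)*sinh(1/2)
  Res(f, 3*I) = P(3*I)/Q'(3*I) = (I*exp(3*I)*sinh(3))/(-14 + 7*I/4) = (4/455 - 32*I/455)*exp(3*I)*sinh(3)
  Res(f, -1/2 - I) = P(-1/2 - I)/Q'(-1/2 - I) = (-exp(-1/2 - I)*sin(1/2 + I))/(-7/4 + 9*I/4) = (14/65 + 18*I/65)*exp(-1/2 - I)*sin(1/2 + I)

Sum of residues inside C: (2/7 - 2*I/7)*exp(-I/2)*sinh(1/2) + (14/65 + 18*I/65)*exp(-1/2 - I)*sin(1/2 + I) + (4/455 - 32*I/455)*exp(3*I)*sinh(3)
∮_C f(z) dz = 2πi · ((2/7 - 2*I/7)*exp(-I/2)*sinh(1/2) + (14/65 + 18*I/65)*exp(-1/2 - I)*sin(1/2 + I) + (4/455 - 32*I/455)*exp(3*I)*sinh(3)) = pi*(64/455 + 8*I/455)*exp(3*I)*sinh(3) + pi*(4/7 + 4*I/7)*exp(-I/2)*sinh(1/2) + pi*(-36/65 + 28*I/65)*exp(-1/2 - I)*sin(1/2 + I)

Final answer: pi*(64/455 + 8*I/455)*exp(3*I)*sinh(3) + pi*(4/7 + 4*I/7)*exp(-I/2)*sinh(1/2) + pi*(-36/65 + 28*I/65)*exp(-1/2 - I)*sin(1/2 + I)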